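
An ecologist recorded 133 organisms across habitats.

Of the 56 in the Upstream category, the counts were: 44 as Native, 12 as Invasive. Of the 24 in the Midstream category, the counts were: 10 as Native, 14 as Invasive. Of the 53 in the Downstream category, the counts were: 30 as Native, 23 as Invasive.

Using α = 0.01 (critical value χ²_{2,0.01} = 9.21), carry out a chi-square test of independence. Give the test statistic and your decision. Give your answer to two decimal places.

Row totals: 56, 24, 53. Column totals: 84, 49. Grand total N = 133.
Expected counts (row total × column total / N):
  Upstream, Native: 56×84/133 = 35.368
  Upstream, Invasive: 56×49/133 = 20.632
  Midstream, Native: 24×84/133 = 15.158
  Midstream, Invasive: 24×49/133 = 8.842
  Downstream, Native: 53×84/133 = 33.474
  Downstream, Invasive: 53×49/133 = 19.526
Contributions (O − E)²/E:
  (44 − 35.368)²/35.368 = 2.1067
  (12 − 20.632)²/20.632 = 3.6114
  (10 − 15.158)²/15.158 = 1.7552
  (14 − 8.842)²/8.842 = 3.0089
  (30 − 33.474)²/33.474 = 0.3605
  (23 − 19.526)²/19.526 = 0.6181
χ² = 2.1067 + 3.6114 + 1.7552 + 3.0089 + 0.3605 + 0.6181 = 11.46
df = (3−1)(2−1) = 2. Since 11.46 > 9.21, reject the null hypothesis of independence at α = 0.01.

11.46; reject H₀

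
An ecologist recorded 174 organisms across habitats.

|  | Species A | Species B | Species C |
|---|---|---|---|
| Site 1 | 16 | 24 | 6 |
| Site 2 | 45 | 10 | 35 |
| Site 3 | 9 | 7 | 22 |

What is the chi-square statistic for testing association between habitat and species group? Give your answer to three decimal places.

Row totals: 46, 90, 38. Column totals: 70, 41, 63. Grand total N = 174.
Expected counts (row total × column total / N):
  Site 1, Species A: 46×70/174 = 18.5057
  Site 1, Species B: 46×41/174 = 10.8391
  Site 1, Species C: 46×63/174 = 16.6552
  Site 2, Species A: 90×70/174 = 36.2069
  Site 2, Species B: 90×41/174 = 21.2069
  Site 2, Species C: 90×63/174 = 32.5862
  Site 3, Species A: 38×70/174 = 15.2874
  Site 3, Species B: 38×41/174 = 8.9540
  Site 3, Species C: 38×63/174 = 13.7586
Contributions (O − E)²/E:
  (16 − 18.5057)²/18.5057 = 0.3393
  (24 − 10.8391)²/10.8391 = 15.9800
  (6 − 16.6552)²/16.6552 = 6.8167
  (45 − 36.2069)²/36.2069 = 2.1355
  (10 − 21.2069)²/21.2069 = 5.9223
  (35 − 32.5862)²/32.5862 = 0.1788
  (9 − 15.2874)²/15.2874 = 2.5859
  (7 − 8.9540)²/8.9540 = 0.4264
  (22 − 13.7586)²/13.7586 = 4.9366
χ² = 0.3393 + 15.9800 + 6.8167 + 2.1355 + 5.9223 + 0.1788 + 2.5859 + 0.4264 + 4.9366 = 39.322

39.322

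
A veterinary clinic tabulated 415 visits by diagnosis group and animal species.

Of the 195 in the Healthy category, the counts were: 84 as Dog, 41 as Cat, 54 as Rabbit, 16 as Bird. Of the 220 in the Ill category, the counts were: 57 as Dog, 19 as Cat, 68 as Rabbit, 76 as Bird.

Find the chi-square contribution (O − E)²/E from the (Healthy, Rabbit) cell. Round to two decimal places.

0.19

Row total (Healthy) = 195; column total (Rabbit) = 122; N = 415.
Expected count E = 195 × 122 / 415 = 57.325.
Contribution = (O − E)²/E = (54 − 57.325)² / 57.325 = 0.19.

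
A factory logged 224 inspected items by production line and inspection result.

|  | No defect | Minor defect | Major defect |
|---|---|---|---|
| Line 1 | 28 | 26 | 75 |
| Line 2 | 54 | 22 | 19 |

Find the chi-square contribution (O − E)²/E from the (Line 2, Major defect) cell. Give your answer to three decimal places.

10.921

Row total (Line 2) = 95; column total (Major defect) = 94; N = 224.
Expected count E = 95 × 94 / 224 = 39.8661.
Contribution = (O − E)²/E = (19 − 39.8661)² / 39.8661 = 10.921.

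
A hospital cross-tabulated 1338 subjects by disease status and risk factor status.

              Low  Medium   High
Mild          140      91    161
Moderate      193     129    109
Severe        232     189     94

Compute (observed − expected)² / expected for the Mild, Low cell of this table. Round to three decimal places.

3.938

Row total (Mild) = 392; column total (Low) = 565; N = 1338.
Expected count E = 392 × 565 / 1338 = 165.5306.
Contribution = (O − E)²/E = (140 − 165.5306)² / 165.5306 = 3.938.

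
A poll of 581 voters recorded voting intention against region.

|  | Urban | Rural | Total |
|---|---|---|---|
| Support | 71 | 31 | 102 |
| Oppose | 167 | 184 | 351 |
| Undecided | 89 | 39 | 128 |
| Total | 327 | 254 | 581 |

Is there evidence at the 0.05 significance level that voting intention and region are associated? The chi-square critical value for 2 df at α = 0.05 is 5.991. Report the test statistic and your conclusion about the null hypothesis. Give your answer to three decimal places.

Grand total N = 581.
Expected counts (row total × column total / N):
  Support, Urban: 102×327/581 = 57.4079
  Support, Rural: 102×254/581 = 44.5921
  Oppose, Urban: 351×327/581 = 197.5508
  Oppose, Rural: 351×254/581 = 153.4492
  Undecided, Urban: 128×327/581 = 72.0413
  Undecided, Rural: 128×254/581 = 55.9587
Contributions (O − E)²/E:
  (71 − 57.4079)²/57.4079 = 3.2181
  (31 − 44.5921)²/44.5921 = 4.1430
  (167 − 197.5508)²/197.5508 = 4.7246
  (184 − 153.4492)²/153.4492 = 6.0825
  (89 − 72.0413)²/72.0413 = 3.9921
  (39 − 55.9587)²/55.9587 = 5.1395
χ² = 3.2181 + 4.1430 + 4.7246 + 6.0825 + 3.9921 + 5.1395 = 27.300
df = (3−1)(2−1) = 2. Since 27.300 > 5.991, reject the null hypothesis of independence at α = 0.05.

27.300; reject H₀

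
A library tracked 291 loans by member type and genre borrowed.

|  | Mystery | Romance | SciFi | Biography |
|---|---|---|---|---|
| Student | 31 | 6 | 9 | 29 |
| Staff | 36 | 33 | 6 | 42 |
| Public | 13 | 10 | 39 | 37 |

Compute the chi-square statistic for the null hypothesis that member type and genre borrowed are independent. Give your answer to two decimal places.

64.60

Row totals: 75, 117, 99. Column totals: 80, 49, 54, 108. Grand total N = 291.
Expected counts (row total × column total / N):
  Student, Mystery: 75×80/291 = 20.619
  Student, Romance: 75×49/291 = 12.629
  Student, SciFi: 75×54/291 = 13.918
  Student, Biography: 75×108/291 = 27.835
  Staff, Mystery: 117×80/291 = 32.165
  Staff, Romance: 117×49/291 = 19.701
  Staff, SciFi: 117×54/291 = 21.711
  Staff, Biography: 117×108/291 = 43.423
  Public, Mystery: 99×80/291 = 27.216
  Public, Romance: 99×49/291 = 16.670
  Public, SciFi: 99×54/291 = 18.371
  Public, Biography: 99×108/291 = 36.742
Contributions (O − E)²/E:
  (31 − 20.619)²/20.619 = 5.2265
  (6 − 12.629)²/12.629 = 3.4796
  (9 − 13.918)²/13.918 = 1.7378
  (29 − 27.835)²/27.835 = 0.0488
  (36 − 32.165)²/32.165 = 0.4572
  (33 − 19.701)²/19.701 = 8.9774
  (6 − 21.711)²/21.711 = 11.3691
  (42 − 43.423)²/43.423 = 0.0466
  (13 − 27.216)²/27.216 = 7.4256
  (10 − 16.670)²/16.670 = 2.6688
  (39 − 18.371)²/18.371 = 23.1645
  (37 − 36.742)²/36.742 = 0.0018
χ² = 5.2265 + 3.4796 + 1.7378 + 0.0488 + 0.4572 + 8.9774 + 11.3691 + 0.0466 + 7.4256 + 2.6688 + 23.1645 + 0.0018 = 64.60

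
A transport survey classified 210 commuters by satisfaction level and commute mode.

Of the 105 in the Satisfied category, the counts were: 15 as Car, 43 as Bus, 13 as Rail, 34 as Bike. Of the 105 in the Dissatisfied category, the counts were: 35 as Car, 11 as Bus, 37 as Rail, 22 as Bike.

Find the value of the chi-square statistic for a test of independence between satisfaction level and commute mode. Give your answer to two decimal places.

Row totals: 105, 105. Column totals: 50, 54, 50, 56. Grand total N = 210.
Expected counts (row total × column total / N):
  Satisfied, Car: 105×50/210 = 25.000
  Satisfied, Bus: 105×54/210 = 27.000
  Satisfied, Rail: 105×50/210 = 25.000
  Satisfied, Bike: 105×56/210 = 28.000
  Dissatisfied, Car: 105×50/210 = 25.000
  Dissatisfied, Bus: 105×54/210 = 27.000
  Dissatisfied, Rail: 105×50/210 = 25.000
  Dissatisfied, Bike: 105×56/210 = 28.000
Contributions (O − E)²/E:
  (15 − 25.000)²/25.000 = 4.0000
  (43 − 27.000)²/27.000 = 9.4815
  (13 − 25.000)²/25.000 = 5.7600
  (34 − 28.000)²/28.000 = 1.2857
  (35 − 25.000)²/25.000 = 4.0000
  (11 − 27.000)²/27.000 = 9.4815
  (37 − 25.000)²/25.000 = 5.7600
  (22 − 28.000)²/28.000 = 1.2857
χ² = 4.0000 + 9.4815 + 5.7600 + 1.2857 + 4.0000 + 9.4815 + 5.7600 + 1.2857 = 41.05

41.05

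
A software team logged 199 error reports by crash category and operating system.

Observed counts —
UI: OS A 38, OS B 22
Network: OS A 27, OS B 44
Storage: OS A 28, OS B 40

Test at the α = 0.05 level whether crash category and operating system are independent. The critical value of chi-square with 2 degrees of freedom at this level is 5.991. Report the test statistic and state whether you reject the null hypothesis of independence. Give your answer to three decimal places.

Row totals: 60, 71, 68. Column totals: 93, 106. Grand total N = 199.
Expected counts (row total × column total / N):
  UI, OS A: 60×93/199 = 28.0402
  UI, OS B: 60×106/199 = 31.9598
  Network, OS A: 71×93/199 = 33.1809
  Network, OS B: 71×106/199 = 37.8191
  Storage, OS A: 68×93/199 = 31.7789
  Storage, OS B: 68×106/199 = 36.2211
Contributions (O − E)²/E:
  (38 − 28.0402)²/28.0402 = 3.5377
  (22 − 31.9598)²/31.9598 = 3.1038
  (27 − 33.1809)²/33.1809 = 1.1514
  (44 − 37.8191)²/37.8191 = 1.0102
  (28 − 31.7789)²/31.7789 = 0.4494
  (40 − 36.2211)²/36.2211 = 0.3942
χ² = 3.5377 + 3.1038 + 1.1514 + 1.0102 + 0.4494 + 0.3942 = 9.647
df = (3−1)(2−1) = 2. Since 9.647 > 5.991, reject the null hypothesis of independence at α = 0.05.

9.647; reject H₀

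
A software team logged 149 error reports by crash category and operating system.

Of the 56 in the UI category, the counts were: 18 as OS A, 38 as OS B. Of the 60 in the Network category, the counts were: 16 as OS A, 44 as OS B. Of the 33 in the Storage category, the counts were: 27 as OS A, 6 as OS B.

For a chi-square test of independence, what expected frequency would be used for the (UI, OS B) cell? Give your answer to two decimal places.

Row total (UI) = 56; column total (OS B) = 88; grand total N = 149.
Expected count = (row total × column total) / N = 56 × 88 / 149 = 33.07.

33.07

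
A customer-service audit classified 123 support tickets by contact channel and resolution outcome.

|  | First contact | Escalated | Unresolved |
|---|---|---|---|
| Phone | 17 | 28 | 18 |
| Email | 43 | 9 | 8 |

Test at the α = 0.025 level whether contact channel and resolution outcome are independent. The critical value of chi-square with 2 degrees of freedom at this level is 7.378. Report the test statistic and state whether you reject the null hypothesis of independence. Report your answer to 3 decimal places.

24.811; reject H₀

Row totals: 63, 60. Column totals: 60, 37, 26. Grand total N = 123.
Expected counts (row total × column total / N):
  Phone, First contact: 63×60/123 = 30.7317
  Phone, Escalated: 63×37/123 = 18.9512
  Phone, Unresolved: 63×26/123 = 13.3171
  Email, First contact: 60×60/123 = 29.2683
  Email, Escalated: 60×37/123 = 18.0488
  Email, Unresolved: 60×26/123 = 12.6829
Contributions (O − E)²/E:
  (17 − 30.7317)²/30.7317 = 6.1357
  (28 − 18.9512)²/18.9512 = 4.3206
  (18 − 13.3171)²/13.3171 = 1.6467
  (43 − 29.2683)²/29.2683 = 6.4425
  (9 − 18.0488)²/18.0488 = 4.5366
  (8 − 12.6829)²/12.6829 = 1.7291
χ² = 6.1357 + 4.3206 + 1.6467 + 6.4425 + 4.5366 + 1.7291 = 24.811
df = (2−1)(3−1) = 2. Since 24.811 > 7.378, reject the null hypothesis of independence at α = 0.025.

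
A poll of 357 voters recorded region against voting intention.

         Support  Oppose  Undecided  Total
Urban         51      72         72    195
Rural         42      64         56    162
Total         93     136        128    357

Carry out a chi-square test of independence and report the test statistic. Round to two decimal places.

Grand total N = 357.
Expected counts (row total × column total / N):
  Urban, Support: 195×93/357 = 50.798
  Urban, Oppose: 195×136/357 = 74.286
  Urban, Undecided: 195×128/357 = 69.916
  Rural, Support: 162×93/357 = 42.202
  Rural, Oppose: 162×136/357 = 61.714
  Rural, Undecided: 162×128/357 = 58.084
Contributions (O − E)²/E:
  (51 − 50.798)²/50.798 = 0.0008
  (72 − 74.286)²/74.286 = 0.0703
  (72 − 69.916)²/69.916 = 0.0621
  (42 − 42.202)²/42.202 = 0.0010
  (64 − 61.714)²/61.714 = 0.0847
  (56 − 58.084)²/58.084 = 0.0748
χ² = 0.0008 + 0.0703 + 0.0621 + 0.0010 + 0.0847 + 0.0748 = 0.29

0.29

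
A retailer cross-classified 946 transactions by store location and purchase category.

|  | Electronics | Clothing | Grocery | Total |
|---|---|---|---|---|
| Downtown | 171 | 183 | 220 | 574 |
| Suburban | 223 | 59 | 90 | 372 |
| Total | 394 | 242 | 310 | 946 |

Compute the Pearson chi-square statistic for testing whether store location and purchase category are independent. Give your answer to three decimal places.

Grand total N = 946.
Expected counts (row total × column total / N):
  Downtown, Electronics: 574×394/946 = 239.0655
  Downtown, Clothing: 574×242/946 = 146.8372
  Downtown, Grocery: 574×310/946 = 188.0973
  Suburban, Electronics: 372×394/946 = 154.9345
  Suburban, Clothing: 372×242/946 = 95.1628
  Suburban, Grocery: 372×310/946 = 121.9027
Contributions (O − E)²/E:
  (171 − 239.0655)²/239.0655 = 19.3793
  (183 − 146.8372)²/146.8372 = 8.9061
  (220 − 188.0973)²/188.0973 = 5.4109
  (223 − 154.9345)²/154.9345 = 29.9024
  (59 − 95.1628)²/95.1628 = 13.7422
  (90 − 121.9027)²/121.9027 = 8.3491
χ² = 19.3793 + 8.9061 + 5.4109 + 29.9024 + 13.7422 + 8.3491 = 85.690

85.690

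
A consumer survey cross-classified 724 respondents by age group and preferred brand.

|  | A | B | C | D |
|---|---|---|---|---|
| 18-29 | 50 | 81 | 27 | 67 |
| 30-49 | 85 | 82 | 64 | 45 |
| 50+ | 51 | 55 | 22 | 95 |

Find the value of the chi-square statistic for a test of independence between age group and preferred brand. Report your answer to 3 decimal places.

56.092

Row totals: 225, 276, 223. Column totals: 186, 218, 113, 207. Grand total N = 724.
Expected counts (row total × column total / N):
  18-29, A: 225×186/724 = 57.80387
  18-29, B: 225×218/724 = 67.74862
  18-29, C: 225×113/724 = 35.11740
  18-29, D: 225×207/724 = 64.33011
  30-49, A: 276×186/724 = 70.90608
  30-49, B: 276×218/724 = 83.10497
  30-49, C: 276×113/724 = 43.07735
  30-49, D: 276×207/724 = 78.91160
  50+, A: 223×186/724 = 57.29006
  50+, B: 223×218/724 = 67.14641
  50+, C: 223×113/724 = 34.80525
  50+, D: 223×207/724 = 63.75829
Contributions (O − E)²/E:
  (50 − 57.80387)²/57.80387 = 1.0536
  (81 − 67.74862)²/67.74862 = 2.5919
  (27 − 35.11740)²/35.11740 = 1.8763
  (67 − 64.33011)²/64.33011 = 0.1108
  (85 − 70.90608)²/70.90608 = 2.8014
  (82 − 83.10497)²/83.10497 = 0.0147
  (64 − 43.07735)²/43.07735 = 10.1621
  (45 − 78.91160)²/78.91160 = 14.5732
  (51 − 57.29006)²/57.29006 = 0.6906
  (55 − 67.14641)²/67.14641 = 2.1972
  (22 − 34.80525)²/34.80525 = 4.7112
  (95 − 63.75829)²/63.75829 = 15.3085
χ² = 1.0536 + 2.5919 + 1.8763 + 0.1108 + 2.8014 + 0.0147 + 10.1621 + 14.5732 + 0.6906 + 2.1972 + 4.7112 + 15.3085 = 56.092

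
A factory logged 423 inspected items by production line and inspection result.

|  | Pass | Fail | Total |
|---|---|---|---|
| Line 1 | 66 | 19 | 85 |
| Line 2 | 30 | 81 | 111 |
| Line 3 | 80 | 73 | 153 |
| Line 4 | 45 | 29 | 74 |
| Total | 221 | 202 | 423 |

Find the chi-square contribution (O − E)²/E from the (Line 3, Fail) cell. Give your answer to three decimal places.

Row total (Line 3) = 153; column total (Fail) = 202; N = 423.
Expected count E = 153 × 202 / 423 = 73.0638.
Contribution = (O − E)²/E = (73 − 73.0638)² / 73.0638 = 0.000.

0.000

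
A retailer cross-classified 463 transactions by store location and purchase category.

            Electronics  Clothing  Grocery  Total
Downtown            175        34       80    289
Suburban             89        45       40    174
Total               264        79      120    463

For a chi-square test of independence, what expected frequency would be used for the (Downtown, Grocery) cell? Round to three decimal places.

74.903

Row total (Downtown) = 289; column total (Grocery) = 120; grand total N = 463.
Expected count = (row total × column total) / N = 289 × 120 / 463 = 74.903.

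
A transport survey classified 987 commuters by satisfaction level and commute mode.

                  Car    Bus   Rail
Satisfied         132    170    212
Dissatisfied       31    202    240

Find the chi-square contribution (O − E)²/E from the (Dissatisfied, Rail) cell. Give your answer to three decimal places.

Row total (Dissatisfied) = 473; column total (Rail) = 452; N = 987.
Expected count E = 473 × 452 / 987 = 216.6120.
Contribution = (O − E)²/E = (240 − 216.6120)² / 216.6120 = 2.525.

2.525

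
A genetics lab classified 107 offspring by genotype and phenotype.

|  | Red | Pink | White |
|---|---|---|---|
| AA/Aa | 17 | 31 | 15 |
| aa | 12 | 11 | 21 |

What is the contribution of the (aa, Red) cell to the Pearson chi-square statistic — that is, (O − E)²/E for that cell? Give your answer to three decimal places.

Row total (aa) = 44; column total (Red) = 29; N = 107.
Expected count E = 44 × 29 / 107 = 11.9252.
Contribution = (O − E)²/E = (12 − 11.9252)² / 11.9252 = 0.000.

0.000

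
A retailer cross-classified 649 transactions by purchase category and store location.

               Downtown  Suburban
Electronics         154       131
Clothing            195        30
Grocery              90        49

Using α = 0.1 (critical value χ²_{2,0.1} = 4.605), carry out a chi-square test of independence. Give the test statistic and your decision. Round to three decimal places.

Row totals: 285, 225, 139. Column totals: 439, 210. Grand total N = 649.
Expected counts (row total × column total / N):
  Electronics, Downtown: 285×439/649 = 192.7812
  Electronics, Suburban: 285×210/649 = 92.2188
  Clothing, Downtown: 225×439/649 = 152.1957
  Clothing, Suburban: 225×210/649 = 72.8043
  Grocery, Downtown: 139×439/649 = 94.0231
  Grocery, Suburban: 139×210/649 = 44.9769
Contributions (O − E)²/E:
  (154 − 192.7812)²/192.7812 = 7.8015
  (131 − 92.2188)²/92.2188 = 16.3088
  (195 − 152.1957)²/152.1957 = 12.0385
  (30 − 72.8043)²/72.8043 = 25.1662
  (90 − 94.0231)²/94.0231 = 0.1721
  (49 − 44.9769)²/44.9769 = 0.3599
χ² = 7.8015 + 16.3088 + 12.0385 + 25.1662 + 0.1721 + 0.3599 = 61.847
df = (3−1)(2−1) = 2. Since 61.847 > 4.605, reject the null hypothesis of independence at α = 0.1.

61.847; reject H₀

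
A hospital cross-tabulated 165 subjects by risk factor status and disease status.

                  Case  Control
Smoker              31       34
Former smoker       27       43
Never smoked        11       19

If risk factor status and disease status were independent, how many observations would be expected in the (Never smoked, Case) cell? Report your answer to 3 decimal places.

Row total (Never smoked) = 30; column total (Case) = 69; grand total N = 165.
Expected count = (row total × column total) / N = 30 × 69 / 165 = 12.545.

12.545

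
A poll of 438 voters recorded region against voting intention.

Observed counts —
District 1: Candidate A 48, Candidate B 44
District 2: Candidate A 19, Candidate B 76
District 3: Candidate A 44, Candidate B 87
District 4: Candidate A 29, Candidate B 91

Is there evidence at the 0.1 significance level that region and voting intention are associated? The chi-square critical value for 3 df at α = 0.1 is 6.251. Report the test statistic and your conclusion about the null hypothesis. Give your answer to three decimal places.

27.046; reject H₀

Row totals: 92, 95, 131, 120. Column totals: 140, 298. Grand total N = 438.
Expected counts (row total × column total / N):
  District 1, Candidate A: 92×140/438 = 29.4064
  District 1, Candidate B: 92×298/438 = 62.5936
  District 2, Candidate A: 95×140/438 = 30.3653
  District 2, Candidate B: 95×298/438 = 64.6347
  District 3, Candidate A: 131×140/438 = 41.8721
  District 3, Candidate B: 131×298/438 = 89.1279
  District 4, Candidate A: 120×140/438 = 38.3562
  District 4, Candidate B: 120×298/438 = 81.6438
Contributions (O − E)²/E:
  (48 − 29.4064)²/29.4064 = 11.7567
  (44 − 62.5936)²/62.5936 = 5.5233
  (19 − 30.3653)²/30.3653 = 4.2539
  (76 − 64.6347)²/64.6347 = 1.9985
  (44 − 41.8721)²/41.8721 = 0.1081
  (87 − 89.1279)²/89.1279 = 0.0508
  (29 − 38.3562)²/38.3562 = 2.2823
  (91 − 81.6438)²/81.6438 = 1.0722
χ² = 11.7567 + 5.5233 + 4.2539 + 1.9985 + 0.1081 + 0.0508 + 2.2823 + 1.0722 = 27.046
df = (4−1)(2−1) = 3. Since 27.046 > 6.251, reject the null hypothesis of independence at α = 0.1.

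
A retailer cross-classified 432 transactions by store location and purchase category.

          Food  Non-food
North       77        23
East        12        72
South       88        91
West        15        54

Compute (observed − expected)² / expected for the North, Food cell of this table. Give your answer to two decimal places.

23.85

Row total (North) = 100; column total (Food) = 192; N = 432.
Expected count E = 100 × 192 / 432 = 44.444.
Contribution = (O − E)²/E = (77 − 44.444)² / 44.444 = 23.85.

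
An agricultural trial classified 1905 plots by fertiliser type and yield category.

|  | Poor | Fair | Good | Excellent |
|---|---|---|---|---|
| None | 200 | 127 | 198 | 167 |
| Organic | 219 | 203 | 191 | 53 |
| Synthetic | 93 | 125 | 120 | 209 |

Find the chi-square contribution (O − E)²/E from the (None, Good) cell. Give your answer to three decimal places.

0.929

Row total (None) = 692; column total (Good) = 509; N = 1905.
Expected count E = 692 × 509 / 1905 = 184.89659.
Contribution = (O − E)²/E = (198 − 184.89659)² / 184.89659 = 0.929.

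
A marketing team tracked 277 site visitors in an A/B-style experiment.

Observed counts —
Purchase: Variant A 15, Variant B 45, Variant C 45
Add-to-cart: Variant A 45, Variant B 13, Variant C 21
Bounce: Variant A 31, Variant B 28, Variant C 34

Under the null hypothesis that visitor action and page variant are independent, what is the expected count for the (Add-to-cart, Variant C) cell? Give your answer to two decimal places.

28.52

Row total (Add-to-cart) = 79; column total (Variant C) = 100; grand total N = 277.
Expected count = (row total × column total) / N = 79 × 100 / 277 = 28.52.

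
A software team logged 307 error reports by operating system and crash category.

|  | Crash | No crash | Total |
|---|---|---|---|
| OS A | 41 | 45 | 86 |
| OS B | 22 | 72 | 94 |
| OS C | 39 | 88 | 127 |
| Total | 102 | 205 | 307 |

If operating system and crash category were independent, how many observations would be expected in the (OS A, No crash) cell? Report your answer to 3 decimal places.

Row total (OS A) = 86; column total (No crash) = 205; grand total N = 307.
Expected count = (row total × column total) / N = 86 × 205 / 307 = 57.427.

57.427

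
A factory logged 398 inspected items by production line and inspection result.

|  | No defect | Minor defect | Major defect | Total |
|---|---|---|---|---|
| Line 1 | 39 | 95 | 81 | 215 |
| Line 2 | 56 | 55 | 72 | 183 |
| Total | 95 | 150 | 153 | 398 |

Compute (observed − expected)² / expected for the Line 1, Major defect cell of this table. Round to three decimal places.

Row total (Line 1) = 215; column total (Major defect) = 153; N = 398.
Expected count E = 215 × 153 / 398 = 82.6508.
Contribution = (O − E)²/E = (81 − 82.6508)² / 82.6508 = 0.033.

0.033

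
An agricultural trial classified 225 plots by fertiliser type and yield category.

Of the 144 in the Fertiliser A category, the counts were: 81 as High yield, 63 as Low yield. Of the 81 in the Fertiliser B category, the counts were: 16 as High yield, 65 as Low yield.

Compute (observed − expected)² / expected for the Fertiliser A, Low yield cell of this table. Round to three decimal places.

Row total (Fertiliser A) = 144; column total (Low yield) = 128; N = 225.
Expected count E = 144 × 128 / 225 = 81.9200.
Contribution = (O − E)²/E = (63 − 81.9200)² / 81.9200 = 4.370.

4.370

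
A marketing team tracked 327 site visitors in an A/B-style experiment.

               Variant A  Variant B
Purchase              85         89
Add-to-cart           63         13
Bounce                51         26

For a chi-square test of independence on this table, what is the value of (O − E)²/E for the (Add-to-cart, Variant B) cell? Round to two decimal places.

Row total (Add-to-cart) = 76; column total (Variant B) = 128; N = 327.
Expected count E = 76 × 128 / 327 = 29.749.
Contribution = (O − E)²/E = (13 − 29.749)² / 29.749 = 9.43.

9.43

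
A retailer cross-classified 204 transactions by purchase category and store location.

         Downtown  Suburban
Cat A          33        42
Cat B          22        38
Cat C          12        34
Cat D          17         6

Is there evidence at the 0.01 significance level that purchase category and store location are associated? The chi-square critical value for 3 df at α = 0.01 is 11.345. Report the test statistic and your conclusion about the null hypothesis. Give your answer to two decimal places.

15.25; reject H₀

Row totals: 75, 60, 46, 23. Column totals: 84, 120. Grand total N = 204.
Expected counts (row total × column total / N):
  Cat A, Downtown: 75×84/204 = 30.882
  Cat A, Suburban: 75×120/204 = 44.118
  Cat B, Downtown: 60×84/204 = 24.706
  Cat B, Suburban: 60×120/204 = 35.294
  Cat C, Downtown: 46×84/204 = 18.941
  Cat C, Suburban: 46×120/204 = 27.059
  Cat D, Downtown: 23×84/204 = 9.471
  Cat D, Suburban: 23×120/204 = 13.529
Contributions (O − E)²/E:
  (33 − 30.882)²/30.882 = 0.1453
  (42 − 44.118)²/44.118 = 0.1017
  (22 − 24.706)²/24.706 = 0.2964
  (38 − 35.294)²/35.294 = 0.2075
  (12 − 18.941)²/18.941 = 2.5436
  (34 − 27.059)²/27.059 = 1.7805
  (17 − 9.471)²/9.471 = 5.9852
  (6 − 13.529)²/13.529 = 4.1900
χ² = 0.1453 + 0.1017 + 0.2964 + 0.2075 + 2.5436 + 1.7805 + 5.9852 + 4.1900 = 15.25
df = (4−1)(2−1) = 3. Since 15.25 > 11.345, reject the null hypothesis of independence at α = 0.01.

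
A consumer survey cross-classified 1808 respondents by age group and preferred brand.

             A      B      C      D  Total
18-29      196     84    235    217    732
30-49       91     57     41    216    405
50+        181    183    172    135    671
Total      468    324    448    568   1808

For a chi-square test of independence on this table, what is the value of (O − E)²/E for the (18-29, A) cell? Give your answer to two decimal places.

Row total (18-29) = 732; column total (A) = 468; N = 1808.
Expected count E = 732 × 468 / 1808 = 189.478.
Contribution = (O − E)²/E = (196 − 189.478)² / 189.478 = 0.22.

0.22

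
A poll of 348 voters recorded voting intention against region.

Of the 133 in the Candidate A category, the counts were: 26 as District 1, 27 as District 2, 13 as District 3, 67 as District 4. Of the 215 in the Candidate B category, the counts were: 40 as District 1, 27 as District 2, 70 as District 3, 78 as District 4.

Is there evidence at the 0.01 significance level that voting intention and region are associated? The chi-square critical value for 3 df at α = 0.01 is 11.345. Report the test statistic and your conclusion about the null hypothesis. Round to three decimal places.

25.016; reject H₀

Row totals: 133, 215. Column totals: 66, 54, 83, 145. Grand total N = 348.
Expected counts (row total × column total / N):
  Candidate A, District 1: 133×66/348 = 25.2241
  Candidate A, District 2: 133×54/348 = 20.6379
  Candidate A, District 3: 133×83/348 = 31.7213
  Candidate A, District 4: 133×145/348 = 55.4167
  Candidate B, District 1: 215×66/348 = 40.7759
  Candidate B, District 2: 215×54/348 = 33.3621
  Candidate B, District 3: 215×83/348 = 51.2787
  Candidate B, District 4: 215×145/348 = 89.5833
Contributions (O − E)²/E:
  (26 − 25.2241)²/25.2241 = 0.0239
  (27 − 20.6379)²/20.6379 = 1.9613
  (13 − 31.7213)²/31.7213 = 11.0490
  (67 − 55.4167)²/55.4167 = 2.4212
  (40 − 40.7759)²/40.7759 = 0.0148
  (27 − 33.3621)²/33.3621 = 1.2132
  (70 − 51.2787)²/51.2787 = 6.8349
  (78 − 89.5833)²/89.5833 = 1.4977
χ² = 0.0239 + 1.9613 + 11.0490 + 2.4212 + 0.0148 + 1.2132 + 6.8349 + 1.4977 = 25.016
df = (2−1)(4−1) = 3. Since 25.016 > 11.345, reject the null hypothesis of independence at α = 0.01.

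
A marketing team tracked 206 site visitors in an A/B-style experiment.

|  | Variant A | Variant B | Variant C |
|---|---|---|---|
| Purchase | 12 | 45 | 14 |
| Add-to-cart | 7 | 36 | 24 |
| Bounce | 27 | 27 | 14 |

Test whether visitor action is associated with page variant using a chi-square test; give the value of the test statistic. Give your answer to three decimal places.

22.525

Row totals: 71, 67, 68. Column totals: 46, 108, 52. Grand total N = 206.
Expected counts (row total × column total / N):
  Purchase, Variant A: 71×46/206 = 15.8544
  Purchase, Variant B: 71×108/206 = 37.2233
  Purchase, Variant C: 71×52/206 = 17.9223
  Add-to-cart, Variant A: 67×46/206 = 14.9612
  Add-to-cart, Variant B: 67×108/206 = 35.1262
  Add-to-cart, Variant C: 67×52/206 = 16.9126
  Bounce, Variant A: 68×46/206 = 15.1845
  Bounce, Variant B: 68×108/206 = 35.6505
  Bounce, Variant C: 68×52/206 = 17.1650
Contributions (O − E)²/E:
  (12 − 15.8544)²/15.8544 = 0.9371
  (45 − 37.2233)²/37.2233 = 1.6247
  (14 − 17.9223)²/17.9223 = 0.8584
  (7 − 14.9612)²/14.9612 = 4.2363
  (36 − 35.1262)²/35.1262 = 0.0217
  (24 − 16.9126)²/16.9126 = 2.9700
  (27 − 15.1845)²/15.1845 = 9.1940
  (27 − 35.6505)²/35.6505 = 2.0990
  (14 − 17.1650)²/17.1650 = 0.5836
χ² = 0.9371 + 1.6247 + 0.8584 + 4.2363 + 0.0217 + 2.9700 + 9.1940 + 2.0990 + 0.5836 = 22.525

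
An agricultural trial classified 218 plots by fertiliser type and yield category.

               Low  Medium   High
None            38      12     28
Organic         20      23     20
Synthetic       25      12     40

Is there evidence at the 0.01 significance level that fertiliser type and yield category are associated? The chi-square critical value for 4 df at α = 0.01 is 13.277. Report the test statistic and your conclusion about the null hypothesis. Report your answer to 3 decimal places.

16.908; reject H₀

Row totals: 78, 63, 77. Column totals: 83, 47, 88. Grand total N = 218.
Expected counts (row total × column total / N):
  None, Low: 78×83/218 = 29.69725
  None, Medium: 78×47/218 = 16.81651
  None, High: 78×88/218 = 31.48624
  Organic, Low: 63×83/218 = 23.98624
  Organic, Medium: 63×47/218 = 13.58257
  Organic, High: 63×88/218 = 25.43119
  Synthetic, Low: 77×83/218 = 29.31651
  Synthetic, Medium: 77×47/218 = 16.60092
  Synthetic, High: 77×88/218 = 31.08257
Contributions (O − E)²/E:
  (38 − 29.69725)²/29.69725 = 2.3213
  (12 − 16.81651)²/16.81651 = 1.3795
  (28 − 31.48624)²/31.48624 = 0.3860
  (20 − 23.98624)²/23.98624 = 0.6625
  (23 − 13.58257)²/13.58257 = 6.5295
  (20 − 25.43119)²/25.43119 = 1.1599
  (25 − 29.31651)²/29.31651 = 0.6356
  (12 − 16.60092)²/16.60092 = 1.2751
  (40 − 31.08257)²/31.08257 = 2.5584
χ² = 2.3213 + 1.3795 + 0.3860 + 0.6625 + 6.5295 + 1.1599 + 0.6356 + 1.2751 + 2.5584 = 16.908
df = (3−1)(3−1) = 4. Since 16.908 > 13.277, reject the null hypothesis of independence at α = 0.01.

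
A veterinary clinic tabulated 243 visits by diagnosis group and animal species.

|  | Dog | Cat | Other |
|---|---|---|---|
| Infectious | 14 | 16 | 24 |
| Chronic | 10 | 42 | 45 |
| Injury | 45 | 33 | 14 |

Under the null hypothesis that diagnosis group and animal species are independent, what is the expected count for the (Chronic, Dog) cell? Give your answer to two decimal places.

Row total (Chronic) = 97; column total (Dog) = 69; grand total N = 243.
Expected count = (row total × column total) / N = 97 × 69 / 243 = 27.54.

27.54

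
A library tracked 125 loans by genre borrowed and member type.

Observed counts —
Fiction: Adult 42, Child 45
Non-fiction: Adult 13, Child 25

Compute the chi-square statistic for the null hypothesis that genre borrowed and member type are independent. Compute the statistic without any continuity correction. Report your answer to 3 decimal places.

2.124

Row totals: 87, 38. Column totals: 55, 70. Grand total N = 125.
Expected counts (row total × column total / N):
  Fiction, Adult: 87×55/125 = 38.2800
  Fiction, Child: 87×70/125 = 48.7200
  Non-fiction, Adult: 38×55/125 = 16.7200
  Non-fiction, Child: 38×70/125 = 21.2800
Contributions (O − E)²/E:
  (42 − 38.2800)²/38.2800 = 0.3615
  (45 − 48.7200)²/48.7200 = 0.2840
  (13 − 16.7200)²/16.7200 = 0.8277
  (25 − 21.2800)²/21.2800 = 0.6503
χ² = 0.3615 + 0.2840 + 0.8277 + 0.6503 = 2.124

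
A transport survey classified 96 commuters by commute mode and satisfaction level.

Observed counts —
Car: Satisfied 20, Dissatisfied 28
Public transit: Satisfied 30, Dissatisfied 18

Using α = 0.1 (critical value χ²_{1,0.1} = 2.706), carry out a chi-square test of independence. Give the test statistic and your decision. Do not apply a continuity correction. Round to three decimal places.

Row totals: 48, 48. Column totals: 50, 46. Grand total N = 96.
Expected counts (row total × column total / N):
  Car, Satisfied: 48×50/96 = 25.0000
  Car, Dissatisfied: 48×46/96 = 23.0000
  Public transit, Satisfied: 48×50/96 = 25.0000
  Public transit, Dissatisfied: 48×46/96 = 23.0000
Contributions (O − E)²/E:
  (20 − 25.0000)²/25.0000 = 1.0000
  (28 − 23.0000)²/23.0000 = 1.0870
  (30 − 25.0000)²/25.0000 = 1.0000
  (18 − 23.0000)²/23.0000 = 1.0870
χ² = 1.0000 + 1.0870 + 1.0000 + 1.0870 = 4.174
df = (2−1)(2−1) = 1. Since 4.174 > 2.706, reject the null hypothesis of independence at α = 0.1.

4.174; reject H₀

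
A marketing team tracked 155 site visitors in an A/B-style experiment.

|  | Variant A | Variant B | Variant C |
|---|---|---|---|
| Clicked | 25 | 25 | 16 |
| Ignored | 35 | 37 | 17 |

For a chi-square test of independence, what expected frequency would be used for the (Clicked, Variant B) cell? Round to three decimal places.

26.400

Row total (Clicked) = 66; column total (Variant B) = 62; grand total N = 155.
Expected count = (row total × column total) / N = 66 × 62 / 155 = 26.400.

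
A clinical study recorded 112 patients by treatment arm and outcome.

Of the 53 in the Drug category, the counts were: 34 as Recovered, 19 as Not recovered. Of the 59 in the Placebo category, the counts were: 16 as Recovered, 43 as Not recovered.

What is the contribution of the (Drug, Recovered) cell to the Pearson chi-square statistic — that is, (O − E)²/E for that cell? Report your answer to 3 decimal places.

4.518

Row total (Drug) = 53; column total (Recovered) = 50; N = 112.
Expected count E = 53 × 50 / 112 = 23.6607.
Contribution = (O − E)²/E = (34 − 23.6607)² / 23.6607 = 4.518.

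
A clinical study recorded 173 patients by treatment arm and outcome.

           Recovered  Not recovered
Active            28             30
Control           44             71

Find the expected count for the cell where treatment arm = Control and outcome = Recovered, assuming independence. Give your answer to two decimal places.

Row total (Control) = 115; column total (Recovered) = 72; grand total N = 173.
Expected count = (row total × column total) / N = 115 × 72 / 173 = 47.86.

47.86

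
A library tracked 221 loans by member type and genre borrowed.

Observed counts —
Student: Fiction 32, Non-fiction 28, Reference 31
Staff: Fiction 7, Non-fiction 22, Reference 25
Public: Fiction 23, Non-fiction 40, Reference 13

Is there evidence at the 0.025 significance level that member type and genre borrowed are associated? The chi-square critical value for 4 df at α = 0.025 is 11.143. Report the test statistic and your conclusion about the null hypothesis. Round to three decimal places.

Row totals: 91, 54, 76. Column totals: 62, 90, 69. Grand total N = 221.
Expected counts (row total × column total / N):
  Student, Fiction: 91×62/221 = 25.5294
  Student, Non-fiction: 91×90/221 = 37.0588
  Student, Reference: 91×69/221 = 28.4118
  Staff, Fiction: 54×62/221 = 15.1493
  Staff, Non-fiction: 54×90/221 = 21.9910
  Staff, Reference: 54×69/221 = 16.8597
  Public, Fiction: 76×62/221 = 21.3213
  Public, Non-fiction: 76×90/221 = 30.9502
  Public, Reference: 76×69/221 = 23.7285
Contributions (O − E)²/E:
  (32 − 25.5294)²/25.5294 = 1.6400
  (28 − 37.0588)²/37.0588 = 2.2144
  (31 − 28.4118)²/28.4118 = 0.2358
  (7 − 15.1493)²/15.1493 = 4.3838
  (22 − 21.9910)²/21.9910 = 0.0000
  (25 − 16.8597)²/16.8597 = 3.9303
  (23 − 21.3213)²/21.3213 = 0.1322
  (40 − 30.9502)²/30.9502 = 2.6462
  (13 − 23.7285)²/23.7285 = 4.8507
χ² = 1.6400 + 2.2144 + 0.2358 + 4.3838 + 0.0000 + 3.9303 + 0.1322 + 2.6462 + 4.8507 = 20.033
df = (3−1)(3−1) = 4. Since 20.033 > 11.143, reject the null hypothesis of independence at α = 0.025.

20.033; reject H₀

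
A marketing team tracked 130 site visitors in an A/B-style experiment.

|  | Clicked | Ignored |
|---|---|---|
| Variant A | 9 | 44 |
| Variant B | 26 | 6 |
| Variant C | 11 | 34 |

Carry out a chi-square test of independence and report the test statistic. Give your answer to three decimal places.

Row totals: 53, 32, 45. Column totals: 46, 84. Grand total N = 130.
Expected counts (row total × column total / N):
  Variant A, Clicked: 53×46/130 = 18.7538
  Variant A, Ignored: 53×84/130 = 34.2462
  Variant B, Clicked: 32×46/130 = 11.3231
  Variant B, Ignored: 32×84/130 = 20.6769
  Variant C, Clicked: 45×46/130 = 15.9231
  Variant C, Ignored: 45×84/130 = 29.0769
Contributions (O − E)²/E:
  (9 − 18.7538)²/18.7538 = 5.0729
  (44 − 34.2462)²/34.2462 = 2.7780
  (26 − 11.3231)²/11.3231 = 19.0241
  (6 − 20.6769)²/20.6769 = 10.4180
  (11 − 15.9231)²/15.9231 = 1.5221
  (34 − 29.0769)²/29.0769 = 0.8335
χ² = 5.0729 + 2.7780 + 19.0241 + 10.4180 + 1.5221 + 0.8335 = 39.649

39.649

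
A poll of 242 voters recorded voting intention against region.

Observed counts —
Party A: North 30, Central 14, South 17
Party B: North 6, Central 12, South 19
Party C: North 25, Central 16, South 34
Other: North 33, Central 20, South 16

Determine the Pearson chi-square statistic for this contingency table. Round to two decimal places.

Row totals: 61, 37, 75, 69. Column totals: 94, 62, 86. Grand total N = 242.
Expected counts (row total × column total / N):
  Party A, North: 61×94/242 = 23.6942
  Party A, Central: 61×62/242 = 15.6281
  Party A, South: 61×86/242 = 21.6777
  Party B, North: 37×94/242 = 14.3719
  Party B, Central: 37×62/242 = 9.4793
  Party B, South: 37×86/242 = 13.1488
  Party C, North: 75×94/242 = 29.1322
  Party C, Central: 75×62/242 = 19.2149
  Party C, South: 75×86/242 = 26.6529
  Other, North: 69×94/242 = 26.8017
  Other, Central: 69×62/242 = 17.6777
  Other, South: 69×86/242 = 24.5207
Contributions (O − E)²/E:
  (30 − 23.6942)²/23.6942 = 1.6782
  (14 − 15.6281)²/15.6281 = 0.1696
  (17 − 21.6777)²/21.6777 = 1.0094
  (6 − 14.3719)²/14.3719 = 4.8768
  (12 − 9.4793)²/9.4793 = 0.6703
  (19 − 13.1488)²/13.1488 = 2.6038
  (25 − 29.1322)²/29.1322 = 0.5861
  (16 − 19.2149)²/19.2149 = 0.5379
  (34 − 26.6529)²/26.6529 = 2.0253
  (33 − 26.8017)²/26.8017 = 1.4335
  (20 − 17.6777)²/17.6777 = 0.3051
  (16 − 24.5207)²/24.5207 = 2.9609
χ² = 1.6782 + 0.1696 + 1.0094 + 4.8768 + 0.6703 + 2.6038 + 0.5861 + 0.5379 + 2.0253 + 1.4335 + 0.3051 + 2.9609 = 18.86

18.86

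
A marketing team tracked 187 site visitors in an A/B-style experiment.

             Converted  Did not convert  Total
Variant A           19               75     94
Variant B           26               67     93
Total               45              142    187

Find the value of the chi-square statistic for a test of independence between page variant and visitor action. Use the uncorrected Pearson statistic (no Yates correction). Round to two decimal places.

1.53

Grand total N = 187.
Expected counts (row total × column total / N):
  Variant A, Converted: 94×45/187 = 22.620
  Variant A, Did not convert: 94×142/187 = 71.380
  Variant B, Converted: 93×45/187 = 22.380
  Variant B, Did not convert: 93×142/187 = 70.620
Contributions (O − E)²/E:
  (19 − 22.620)²/22.620 = 0.5793
  (75 − 71.380)²/71.380 = 0.1836
  (26 − 22.380)²/22.380 = 0.5855
  (67 − 70.620)²/70.620 = 0.1856
χ² = 0.5793 + 0.1836 + 0.5855 + 0.1856 = 1.53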